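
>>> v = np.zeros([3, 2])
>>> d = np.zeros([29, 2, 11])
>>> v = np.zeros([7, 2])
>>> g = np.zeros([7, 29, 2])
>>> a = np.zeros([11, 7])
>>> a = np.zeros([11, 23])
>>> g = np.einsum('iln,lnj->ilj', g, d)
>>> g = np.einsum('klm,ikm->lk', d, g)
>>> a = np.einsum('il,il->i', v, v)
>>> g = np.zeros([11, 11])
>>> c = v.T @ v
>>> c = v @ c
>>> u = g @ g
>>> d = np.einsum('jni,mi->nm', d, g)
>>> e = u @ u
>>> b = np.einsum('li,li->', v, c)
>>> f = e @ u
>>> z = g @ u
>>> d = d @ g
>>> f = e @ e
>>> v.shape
(7, 2)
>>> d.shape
(2, 11)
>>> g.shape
(11, 11)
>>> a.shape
(7,)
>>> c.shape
(7, 2)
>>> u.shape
(11, 11)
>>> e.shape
(11, 11)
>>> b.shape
()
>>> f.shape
(11, 11)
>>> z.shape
(11, 11)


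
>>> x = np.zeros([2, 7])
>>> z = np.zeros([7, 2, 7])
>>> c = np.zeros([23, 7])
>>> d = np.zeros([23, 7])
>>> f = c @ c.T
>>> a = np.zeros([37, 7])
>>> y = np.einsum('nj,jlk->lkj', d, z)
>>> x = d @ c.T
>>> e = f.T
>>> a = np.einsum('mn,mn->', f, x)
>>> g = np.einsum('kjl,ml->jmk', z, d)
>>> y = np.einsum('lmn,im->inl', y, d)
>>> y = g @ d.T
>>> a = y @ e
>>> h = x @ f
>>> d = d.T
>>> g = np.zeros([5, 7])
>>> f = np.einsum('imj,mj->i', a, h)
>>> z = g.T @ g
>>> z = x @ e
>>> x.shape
(23, 23)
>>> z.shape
(23, 23)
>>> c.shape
(23, 7)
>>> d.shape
(7, 23)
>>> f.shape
(2,)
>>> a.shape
(2, 23, 23)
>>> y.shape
(2, 23, 23)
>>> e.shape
(23, 23)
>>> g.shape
(5, 7)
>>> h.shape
(23, 23)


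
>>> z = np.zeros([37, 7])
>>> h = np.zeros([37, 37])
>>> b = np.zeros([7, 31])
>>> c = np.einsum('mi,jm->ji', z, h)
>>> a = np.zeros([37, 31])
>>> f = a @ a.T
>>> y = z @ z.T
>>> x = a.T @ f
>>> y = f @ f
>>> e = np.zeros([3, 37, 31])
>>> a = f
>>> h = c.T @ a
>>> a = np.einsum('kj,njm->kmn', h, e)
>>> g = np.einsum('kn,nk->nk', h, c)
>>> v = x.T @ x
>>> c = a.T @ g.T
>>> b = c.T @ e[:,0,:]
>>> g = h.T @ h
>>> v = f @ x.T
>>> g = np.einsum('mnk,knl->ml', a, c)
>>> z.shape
(37, 7)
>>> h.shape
(7, 37)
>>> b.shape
(37, 31, 31)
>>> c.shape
(3, 31, 37)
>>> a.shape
(7, 31, 3)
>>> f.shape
(37, 37)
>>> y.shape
(37, 37)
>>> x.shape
(31, 37)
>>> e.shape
(3, 37, 31)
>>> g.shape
(7, 37)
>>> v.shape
(37, 31)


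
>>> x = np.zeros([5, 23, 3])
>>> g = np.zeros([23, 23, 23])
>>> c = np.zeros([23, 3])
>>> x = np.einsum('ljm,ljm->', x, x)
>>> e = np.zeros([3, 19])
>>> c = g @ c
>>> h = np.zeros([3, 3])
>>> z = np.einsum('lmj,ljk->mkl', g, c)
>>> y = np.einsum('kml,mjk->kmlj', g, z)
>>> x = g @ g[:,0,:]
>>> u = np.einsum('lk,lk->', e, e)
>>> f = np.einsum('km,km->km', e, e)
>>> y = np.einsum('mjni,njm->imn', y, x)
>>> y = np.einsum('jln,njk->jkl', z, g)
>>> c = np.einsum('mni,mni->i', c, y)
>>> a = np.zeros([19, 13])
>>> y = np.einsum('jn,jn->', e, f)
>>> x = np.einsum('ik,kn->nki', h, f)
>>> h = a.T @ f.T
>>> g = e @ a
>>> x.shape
(19, 3, 3)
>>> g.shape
(3, 13)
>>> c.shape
(3,)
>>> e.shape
(3, 19)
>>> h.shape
(13, 3)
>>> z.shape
(23, 3, 23)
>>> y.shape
()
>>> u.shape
()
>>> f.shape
(3, 19)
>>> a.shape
(19, 13)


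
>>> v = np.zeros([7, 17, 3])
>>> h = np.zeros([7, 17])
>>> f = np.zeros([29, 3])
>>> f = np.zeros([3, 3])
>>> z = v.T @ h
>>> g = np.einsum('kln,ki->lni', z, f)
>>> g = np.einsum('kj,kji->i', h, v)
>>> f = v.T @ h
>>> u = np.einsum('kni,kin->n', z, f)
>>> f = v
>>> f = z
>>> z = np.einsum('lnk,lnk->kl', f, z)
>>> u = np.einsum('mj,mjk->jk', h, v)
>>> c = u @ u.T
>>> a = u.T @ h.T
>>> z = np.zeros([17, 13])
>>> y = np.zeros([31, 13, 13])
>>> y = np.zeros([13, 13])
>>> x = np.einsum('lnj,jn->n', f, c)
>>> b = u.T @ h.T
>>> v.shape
(7, 17, 3)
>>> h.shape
(7, 17)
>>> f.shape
(3, 17, 17)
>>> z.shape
(17, 13)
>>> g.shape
(3,)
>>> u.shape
(17, 3)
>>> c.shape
(17, 17)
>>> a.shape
(3, 7)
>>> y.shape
(13, 13)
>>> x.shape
(17,)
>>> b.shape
(3, 7)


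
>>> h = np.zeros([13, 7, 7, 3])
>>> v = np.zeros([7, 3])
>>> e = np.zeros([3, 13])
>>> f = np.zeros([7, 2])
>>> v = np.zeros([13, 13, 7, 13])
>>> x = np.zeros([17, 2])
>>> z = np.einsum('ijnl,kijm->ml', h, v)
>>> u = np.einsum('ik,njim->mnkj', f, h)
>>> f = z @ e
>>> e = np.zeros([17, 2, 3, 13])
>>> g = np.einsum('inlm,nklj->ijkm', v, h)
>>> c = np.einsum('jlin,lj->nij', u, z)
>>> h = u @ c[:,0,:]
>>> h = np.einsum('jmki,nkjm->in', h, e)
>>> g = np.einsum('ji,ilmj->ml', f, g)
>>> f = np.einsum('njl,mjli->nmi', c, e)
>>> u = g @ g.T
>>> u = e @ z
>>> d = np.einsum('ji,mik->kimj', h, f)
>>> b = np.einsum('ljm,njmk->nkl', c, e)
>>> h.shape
(3, 17)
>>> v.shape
(13, 13, 7, 13)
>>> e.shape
(17, 2, 3, 13)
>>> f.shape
(7, 17, 13)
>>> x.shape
(17, 2)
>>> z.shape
(13, 3)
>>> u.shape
(17, 2, 3, 3)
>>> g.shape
(7, 3)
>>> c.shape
(7, 2, 3)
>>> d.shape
(13, 17, 7, 3)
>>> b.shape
(17, 13, 7)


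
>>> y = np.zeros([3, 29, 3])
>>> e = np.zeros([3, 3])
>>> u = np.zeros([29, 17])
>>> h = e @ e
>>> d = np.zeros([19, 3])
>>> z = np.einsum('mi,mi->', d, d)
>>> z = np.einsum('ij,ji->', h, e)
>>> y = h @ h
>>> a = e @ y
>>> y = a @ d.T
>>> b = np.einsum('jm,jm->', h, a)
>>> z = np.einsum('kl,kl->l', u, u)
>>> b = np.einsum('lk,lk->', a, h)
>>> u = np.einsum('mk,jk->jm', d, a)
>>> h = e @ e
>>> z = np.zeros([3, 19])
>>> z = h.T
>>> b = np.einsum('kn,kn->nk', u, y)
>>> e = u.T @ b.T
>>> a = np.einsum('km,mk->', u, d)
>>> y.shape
(3, 19)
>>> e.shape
(19, 19)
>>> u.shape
(3, 19)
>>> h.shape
(3, 3)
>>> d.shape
(19, 3)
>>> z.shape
(3, 3)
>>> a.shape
()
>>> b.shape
(19, 3)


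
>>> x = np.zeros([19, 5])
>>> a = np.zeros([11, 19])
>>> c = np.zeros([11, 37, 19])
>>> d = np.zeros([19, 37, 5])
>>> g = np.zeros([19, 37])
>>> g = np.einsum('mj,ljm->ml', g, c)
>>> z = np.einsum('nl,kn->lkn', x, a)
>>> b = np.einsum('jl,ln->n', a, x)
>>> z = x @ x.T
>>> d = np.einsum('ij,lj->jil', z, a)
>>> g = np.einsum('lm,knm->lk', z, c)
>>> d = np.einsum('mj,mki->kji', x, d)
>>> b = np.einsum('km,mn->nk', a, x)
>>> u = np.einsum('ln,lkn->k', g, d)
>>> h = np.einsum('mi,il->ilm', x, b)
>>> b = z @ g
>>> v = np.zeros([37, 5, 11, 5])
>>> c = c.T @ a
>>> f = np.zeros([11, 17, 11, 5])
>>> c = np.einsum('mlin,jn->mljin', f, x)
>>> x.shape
(19, 5)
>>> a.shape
(11, 19)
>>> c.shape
(11, 17, 19, 11, 5)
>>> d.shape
(19, 5, 11)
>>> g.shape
(19, 11)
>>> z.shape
(19, 19)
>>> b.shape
(19, 11)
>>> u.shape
(5,)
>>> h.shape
(5, 11, 19)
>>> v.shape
(37, 5, 11, 5)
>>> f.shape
(11, 17, 11, 5)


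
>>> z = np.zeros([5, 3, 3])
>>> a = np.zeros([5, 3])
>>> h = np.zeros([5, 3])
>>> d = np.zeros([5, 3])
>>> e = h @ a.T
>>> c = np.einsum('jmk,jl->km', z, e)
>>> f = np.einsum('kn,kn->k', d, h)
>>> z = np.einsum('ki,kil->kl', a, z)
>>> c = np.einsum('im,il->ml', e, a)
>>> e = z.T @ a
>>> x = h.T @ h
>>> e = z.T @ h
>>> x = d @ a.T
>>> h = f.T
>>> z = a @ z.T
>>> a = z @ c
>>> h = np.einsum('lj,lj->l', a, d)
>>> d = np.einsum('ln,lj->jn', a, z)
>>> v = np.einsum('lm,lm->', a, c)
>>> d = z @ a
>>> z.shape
(5, 5)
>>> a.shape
(5, 3)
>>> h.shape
(5,)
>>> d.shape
(5, 3)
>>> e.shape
(3, 3)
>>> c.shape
(5, 3)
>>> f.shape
(5,)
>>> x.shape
(5, 5)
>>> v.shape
()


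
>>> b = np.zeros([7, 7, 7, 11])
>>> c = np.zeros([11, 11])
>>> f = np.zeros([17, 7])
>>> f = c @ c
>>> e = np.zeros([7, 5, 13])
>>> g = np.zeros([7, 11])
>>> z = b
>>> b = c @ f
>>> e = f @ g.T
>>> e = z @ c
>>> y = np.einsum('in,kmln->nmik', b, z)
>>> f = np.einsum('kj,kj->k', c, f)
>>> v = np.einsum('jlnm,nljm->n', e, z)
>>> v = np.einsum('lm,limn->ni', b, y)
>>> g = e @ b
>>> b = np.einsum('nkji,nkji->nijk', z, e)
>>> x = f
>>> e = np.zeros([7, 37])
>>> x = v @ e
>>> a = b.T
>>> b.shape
(7, 11, 7, 7)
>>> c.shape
(11, 11)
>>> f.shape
(11,)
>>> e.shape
(7, 37)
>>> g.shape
(7, 7, 7, 11)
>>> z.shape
(7, 7, 7, 11)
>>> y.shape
(11, 7, 11, 7)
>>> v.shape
(7, 7)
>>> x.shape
(7, 37)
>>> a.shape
(7, 7, 11, 7)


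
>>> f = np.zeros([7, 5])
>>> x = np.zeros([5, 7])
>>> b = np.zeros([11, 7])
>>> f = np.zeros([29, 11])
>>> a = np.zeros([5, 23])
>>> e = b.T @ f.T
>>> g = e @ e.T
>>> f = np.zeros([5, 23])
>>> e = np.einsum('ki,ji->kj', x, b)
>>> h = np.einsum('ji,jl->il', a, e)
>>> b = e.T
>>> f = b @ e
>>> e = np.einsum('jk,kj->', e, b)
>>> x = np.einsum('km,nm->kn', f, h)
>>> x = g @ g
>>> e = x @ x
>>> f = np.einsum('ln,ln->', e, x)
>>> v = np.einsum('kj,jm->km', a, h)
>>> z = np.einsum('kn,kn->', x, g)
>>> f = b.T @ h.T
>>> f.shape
(5, 23)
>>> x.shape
(7, 7)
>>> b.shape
(11, 5)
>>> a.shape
(5, 23)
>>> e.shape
(7, 7)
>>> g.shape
(7, 7)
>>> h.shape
(23, 11)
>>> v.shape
(5, 11)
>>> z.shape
()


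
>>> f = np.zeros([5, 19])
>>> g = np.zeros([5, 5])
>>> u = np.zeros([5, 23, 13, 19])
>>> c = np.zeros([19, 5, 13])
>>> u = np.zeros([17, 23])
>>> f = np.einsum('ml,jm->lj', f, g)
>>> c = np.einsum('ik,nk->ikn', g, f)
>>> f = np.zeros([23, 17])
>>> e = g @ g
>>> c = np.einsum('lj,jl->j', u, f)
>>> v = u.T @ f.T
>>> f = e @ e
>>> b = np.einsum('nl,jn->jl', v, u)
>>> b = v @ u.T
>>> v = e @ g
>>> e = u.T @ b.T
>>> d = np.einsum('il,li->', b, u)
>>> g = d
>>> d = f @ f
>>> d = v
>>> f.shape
(5, 5)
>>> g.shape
()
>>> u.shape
(17, 23)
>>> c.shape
(23,)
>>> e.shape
(23, 23)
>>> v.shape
(5, 5)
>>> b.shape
(23, 17)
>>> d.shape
(5, 5)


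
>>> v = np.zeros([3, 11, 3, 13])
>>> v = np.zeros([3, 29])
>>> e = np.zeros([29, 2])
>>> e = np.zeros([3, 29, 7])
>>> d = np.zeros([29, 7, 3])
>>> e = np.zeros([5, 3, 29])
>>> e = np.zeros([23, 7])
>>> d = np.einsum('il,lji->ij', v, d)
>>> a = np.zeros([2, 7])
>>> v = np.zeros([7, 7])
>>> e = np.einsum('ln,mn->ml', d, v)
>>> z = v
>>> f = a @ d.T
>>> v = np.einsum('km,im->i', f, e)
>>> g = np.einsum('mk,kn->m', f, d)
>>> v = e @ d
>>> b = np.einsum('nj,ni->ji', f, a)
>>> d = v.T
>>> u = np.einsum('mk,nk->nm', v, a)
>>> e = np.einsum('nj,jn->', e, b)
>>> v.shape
(7, 7)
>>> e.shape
()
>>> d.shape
(7, 7)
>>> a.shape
(2, 7)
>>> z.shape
(7, 7)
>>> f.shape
(2, 3)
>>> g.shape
(2,)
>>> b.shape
(3, 7)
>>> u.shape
(2, 7)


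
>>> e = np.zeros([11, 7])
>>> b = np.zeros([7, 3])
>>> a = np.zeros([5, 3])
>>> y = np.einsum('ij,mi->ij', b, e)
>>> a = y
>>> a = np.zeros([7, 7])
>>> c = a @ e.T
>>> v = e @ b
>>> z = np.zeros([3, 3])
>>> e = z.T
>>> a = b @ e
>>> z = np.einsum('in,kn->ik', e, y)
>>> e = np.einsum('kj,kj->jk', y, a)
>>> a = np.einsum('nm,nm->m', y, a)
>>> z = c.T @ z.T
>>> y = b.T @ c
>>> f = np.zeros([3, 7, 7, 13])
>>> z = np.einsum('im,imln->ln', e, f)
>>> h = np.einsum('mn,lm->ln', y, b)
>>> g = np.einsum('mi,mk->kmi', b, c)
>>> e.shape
(3, 7)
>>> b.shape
(7, 3)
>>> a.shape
(3,)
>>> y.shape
(3, 11)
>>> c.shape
(7, 11)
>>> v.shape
(11, 3)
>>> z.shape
(7, 13)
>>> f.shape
(3, 7, 7, 13)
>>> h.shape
(7, 11)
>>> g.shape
(11, 7, 3)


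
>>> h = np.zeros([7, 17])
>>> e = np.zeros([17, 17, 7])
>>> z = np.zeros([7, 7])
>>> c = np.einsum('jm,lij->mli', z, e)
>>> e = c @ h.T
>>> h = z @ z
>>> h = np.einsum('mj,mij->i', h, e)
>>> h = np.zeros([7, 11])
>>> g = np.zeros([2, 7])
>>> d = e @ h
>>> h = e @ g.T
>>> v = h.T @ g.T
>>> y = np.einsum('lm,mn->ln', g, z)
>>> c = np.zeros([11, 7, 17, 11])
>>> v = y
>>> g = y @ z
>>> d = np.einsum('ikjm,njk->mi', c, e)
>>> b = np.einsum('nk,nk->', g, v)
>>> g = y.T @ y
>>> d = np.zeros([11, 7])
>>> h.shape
(7, 17, 2)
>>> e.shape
(7, 17, 7)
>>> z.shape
(7, 7)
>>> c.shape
(11, 7, 17, 11)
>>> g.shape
(7, 7)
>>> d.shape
(11, 7)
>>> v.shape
(2, 7)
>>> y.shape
(2, 7)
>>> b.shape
()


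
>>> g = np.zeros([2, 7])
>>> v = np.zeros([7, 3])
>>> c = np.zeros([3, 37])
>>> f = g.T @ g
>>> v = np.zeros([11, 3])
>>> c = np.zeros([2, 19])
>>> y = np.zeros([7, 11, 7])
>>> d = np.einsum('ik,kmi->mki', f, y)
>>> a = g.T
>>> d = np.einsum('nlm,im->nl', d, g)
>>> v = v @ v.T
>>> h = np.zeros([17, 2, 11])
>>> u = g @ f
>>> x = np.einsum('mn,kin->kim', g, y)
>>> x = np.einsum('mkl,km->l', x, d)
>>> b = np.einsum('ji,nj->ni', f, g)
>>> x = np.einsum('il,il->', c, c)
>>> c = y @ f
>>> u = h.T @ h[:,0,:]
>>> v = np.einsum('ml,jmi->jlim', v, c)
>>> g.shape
(2, 7)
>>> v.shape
(7, 11, 7, 11)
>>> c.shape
(7, 11, 7)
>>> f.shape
(7, 7)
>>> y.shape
(7, 11, 7)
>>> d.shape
(11, 7)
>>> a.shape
(7, 2)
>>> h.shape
(17, 2, 11)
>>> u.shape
(11, 2, 11)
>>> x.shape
()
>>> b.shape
(2, 7)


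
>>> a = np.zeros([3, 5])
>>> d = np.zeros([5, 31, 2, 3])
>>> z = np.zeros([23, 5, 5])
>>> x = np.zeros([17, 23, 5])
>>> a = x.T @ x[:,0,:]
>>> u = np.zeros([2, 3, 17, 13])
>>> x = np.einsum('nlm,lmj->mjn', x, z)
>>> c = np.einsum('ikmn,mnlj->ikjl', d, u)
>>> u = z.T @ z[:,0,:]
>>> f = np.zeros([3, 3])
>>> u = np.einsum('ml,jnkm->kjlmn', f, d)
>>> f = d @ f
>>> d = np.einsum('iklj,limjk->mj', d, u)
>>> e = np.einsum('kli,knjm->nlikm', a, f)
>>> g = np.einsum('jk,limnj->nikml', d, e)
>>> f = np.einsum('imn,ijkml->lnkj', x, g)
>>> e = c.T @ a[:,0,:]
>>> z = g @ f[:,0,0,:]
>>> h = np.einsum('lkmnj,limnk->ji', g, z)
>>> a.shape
(5, 23, 5)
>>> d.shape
(3, 3)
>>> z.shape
(5, 23, 3, 5, 23)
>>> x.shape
(5, 5, 17)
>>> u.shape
(2, 5, 3, 3, 31)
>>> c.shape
(5, 31, 13, 17)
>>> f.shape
(31, 17, 3, 23)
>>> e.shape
(17, 13, 31, 5)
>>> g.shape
(5, 23, 3, 5, 31)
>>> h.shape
(31, 23)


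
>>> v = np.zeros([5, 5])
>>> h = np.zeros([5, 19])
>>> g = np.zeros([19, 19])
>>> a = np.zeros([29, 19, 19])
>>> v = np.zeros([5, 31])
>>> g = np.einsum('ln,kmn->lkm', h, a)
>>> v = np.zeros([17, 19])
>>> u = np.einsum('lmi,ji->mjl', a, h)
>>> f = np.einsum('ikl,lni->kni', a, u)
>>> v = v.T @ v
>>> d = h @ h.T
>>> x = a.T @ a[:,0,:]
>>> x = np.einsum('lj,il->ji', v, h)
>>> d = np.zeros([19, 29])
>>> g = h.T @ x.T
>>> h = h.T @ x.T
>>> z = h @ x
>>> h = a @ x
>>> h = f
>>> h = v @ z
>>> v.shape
(19, 19)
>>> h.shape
(19, 5)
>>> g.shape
(19, 19)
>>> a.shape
(29, 19, 19)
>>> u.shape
(19, 5, 29)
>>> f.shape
(19, 5, 29)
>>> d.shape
(19, 29)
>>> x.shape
(19, 5)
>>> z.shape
(19, 5)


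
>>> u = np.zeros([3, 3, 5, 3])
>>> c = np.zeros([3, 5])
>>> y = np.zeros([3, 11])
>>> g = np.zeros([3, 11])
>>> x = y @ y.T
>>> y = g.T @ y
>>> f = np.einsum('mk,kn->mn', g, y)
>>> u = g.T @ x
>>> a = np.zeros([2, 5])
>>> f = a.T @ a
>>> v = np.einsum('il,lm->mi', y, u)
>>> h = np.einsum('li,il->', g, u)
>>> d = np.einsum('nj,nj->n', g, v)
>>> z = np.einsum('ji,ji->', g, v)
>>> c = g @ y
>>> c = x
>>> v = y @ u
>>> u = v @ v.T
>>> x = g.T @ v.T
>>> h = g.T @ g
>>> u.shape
(11, 11)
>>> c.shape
(3, 3)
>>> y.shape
(11, 11)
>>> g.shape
(3, 11)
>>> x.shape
(11, 11)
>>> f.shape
(5, 5)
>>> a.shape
(2, 5)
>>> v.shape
(11, 3)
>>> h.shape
(11, 11)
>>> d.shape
(3,)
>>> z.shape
()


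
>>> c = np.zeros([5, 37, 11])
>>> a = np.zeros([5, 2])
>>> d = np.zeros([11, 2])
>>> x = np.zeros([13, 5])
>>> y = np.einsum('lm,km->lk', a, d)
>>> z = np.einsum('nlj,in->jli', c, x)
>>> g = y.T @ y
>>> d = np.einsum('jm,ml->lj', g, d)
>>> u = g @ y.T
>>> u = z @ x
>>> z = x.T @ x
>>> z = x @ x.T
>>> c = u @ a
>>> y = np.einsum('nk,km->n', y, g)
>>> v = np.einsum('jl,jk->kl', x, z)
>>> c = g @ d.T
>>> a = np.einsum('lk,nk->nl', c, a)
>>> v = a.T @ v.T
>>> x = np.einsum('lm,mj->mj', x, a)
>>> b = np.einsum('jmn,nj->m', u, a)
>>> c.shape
(11, 2)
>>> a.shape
(5, 11)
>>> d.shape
(2, 11)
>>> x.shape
(5, 11)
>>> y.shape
(5,)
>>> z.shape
(13, 13)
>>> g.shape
(11, 11)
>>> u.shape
(11, 37, 5)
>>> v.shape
(11, 13)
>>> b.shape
(37,)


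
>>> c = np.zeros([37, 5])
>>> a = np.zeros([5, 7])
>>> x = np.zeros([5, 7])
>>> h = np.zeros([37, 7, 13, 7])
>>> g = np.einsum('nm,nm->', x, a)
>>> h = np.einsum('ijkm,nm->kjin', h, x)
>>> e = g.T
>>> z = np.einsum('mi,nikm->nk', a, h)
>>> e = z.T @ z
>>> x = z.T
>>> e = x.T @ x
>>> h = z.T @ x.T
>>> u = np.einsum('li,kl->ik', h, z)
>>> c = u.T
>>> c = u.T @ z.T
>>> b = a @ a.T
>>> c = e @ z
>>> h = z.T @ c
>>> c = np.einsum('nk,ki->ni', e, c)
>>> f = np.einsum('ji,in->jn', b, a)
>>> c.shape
(13, 37)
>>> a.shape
(5, 7)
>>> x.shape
(37, 13)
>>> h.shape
(37, 37)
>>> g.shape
()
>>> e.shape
(13, 13)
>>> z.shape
(13, 37)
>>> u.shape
(37, 13)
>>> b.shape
(5, 5)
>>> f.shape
(5, 7)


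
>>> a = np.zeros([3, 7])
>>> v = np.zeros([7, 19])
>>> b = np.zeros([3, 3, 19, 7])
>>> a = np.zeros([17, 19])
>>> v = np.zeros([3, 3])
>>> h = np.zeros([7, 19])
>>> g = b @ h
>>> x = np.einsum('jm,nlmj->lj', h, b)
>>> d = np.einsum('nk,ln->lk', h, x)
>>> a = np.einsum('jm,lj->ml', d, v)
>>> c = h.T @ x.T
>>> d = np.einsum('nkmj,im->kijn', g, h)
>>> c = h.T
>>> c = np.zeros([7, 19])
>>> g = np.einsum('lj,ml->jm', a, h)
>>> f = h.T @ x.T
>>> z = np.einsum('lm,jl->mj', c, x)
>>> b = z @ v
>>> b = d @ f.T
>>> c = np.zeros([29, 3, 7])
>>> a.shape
(19, 3)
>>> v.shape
(3, 3)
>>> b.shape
(3, 7, 19, 19)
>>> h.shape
(7, 19)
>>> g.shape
(3, 7)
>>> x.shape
(3, 7)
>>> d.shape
(3, 7, 19, 3)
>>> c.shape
(29, 3, 7)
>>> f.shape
(19, 3)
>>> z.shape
(19, 3)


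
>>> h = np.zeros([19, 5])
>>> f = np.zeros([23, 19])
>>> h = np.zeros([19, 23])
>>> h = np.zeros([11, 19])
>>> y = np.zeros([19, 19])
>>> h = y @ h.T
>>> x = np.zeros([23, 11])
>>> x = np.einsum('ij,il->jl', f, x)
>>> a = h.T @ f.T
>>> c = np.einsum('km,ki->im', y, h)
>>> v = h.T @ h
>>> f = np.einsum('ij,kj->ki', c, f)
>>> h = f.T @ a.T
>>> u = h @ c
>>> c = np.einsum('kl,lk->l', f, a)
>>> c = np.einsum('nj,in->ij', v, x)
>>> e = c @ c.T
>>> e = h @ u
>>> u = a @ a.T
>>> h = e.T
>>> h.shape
(19, 11)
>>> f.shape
(23, 11)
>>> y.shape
(19, 19)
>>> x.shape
(19, 11)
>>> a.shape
(11, 23)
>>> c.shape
(19, 11)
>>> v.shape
(11, 11)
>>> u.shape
(11, 11)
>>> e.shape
(11, 19)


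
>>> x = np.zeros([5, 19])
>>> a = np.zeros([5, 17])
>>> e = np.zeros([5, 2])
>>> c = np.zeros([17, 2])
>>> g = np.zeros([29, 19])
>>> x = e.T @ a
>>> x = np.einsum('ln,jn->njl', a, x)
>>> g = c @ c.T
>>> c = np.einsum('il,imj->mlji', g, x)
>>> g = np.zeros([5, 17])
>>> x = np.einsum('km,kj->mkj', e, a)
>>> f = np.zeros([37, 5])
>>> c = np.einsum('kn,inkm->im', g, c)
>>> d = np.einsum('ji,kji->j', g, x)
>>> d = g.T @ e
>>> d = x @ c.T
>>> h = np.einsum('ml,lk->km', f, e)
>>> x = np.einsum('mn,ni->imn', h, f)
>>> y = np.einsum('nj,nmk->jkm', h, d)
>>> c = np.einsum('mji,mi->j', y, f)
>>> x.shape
(5, 2, 37)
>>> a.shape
(5, 17)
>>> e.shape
(5, 2)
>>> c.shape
(2,)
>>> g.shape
(5, 17)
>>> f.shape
(37, 5)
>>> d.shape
(2, 5, 2)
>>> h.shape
(2, 37)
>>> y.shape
(37, 2, 5)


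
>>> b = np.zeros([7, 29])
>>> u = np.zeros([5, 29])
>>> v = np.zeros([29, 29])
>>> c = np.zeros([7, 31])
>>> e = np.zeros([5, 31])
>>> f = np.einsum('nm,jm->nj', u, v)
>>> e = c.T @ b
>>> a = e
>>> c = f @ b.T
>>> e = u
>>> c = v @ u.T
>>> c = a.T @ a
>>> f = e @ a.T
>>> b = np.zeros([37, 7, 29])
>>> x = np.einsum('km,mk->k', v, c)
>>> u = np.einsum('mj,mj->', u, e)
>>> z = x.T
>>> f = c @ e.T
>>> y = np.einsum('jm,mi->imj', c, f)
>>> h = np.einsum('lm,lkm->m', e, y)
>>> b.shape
(37, 7, 29)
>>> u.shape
()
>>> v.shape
(29, 29)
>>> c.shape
(29, 29)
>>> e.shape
(5, 29)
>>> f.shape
(29, 5)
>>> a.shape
(31, 29)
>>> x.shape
(29,)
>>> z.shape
(29,)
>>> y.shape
(5, 29, 29)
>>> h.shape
(29,)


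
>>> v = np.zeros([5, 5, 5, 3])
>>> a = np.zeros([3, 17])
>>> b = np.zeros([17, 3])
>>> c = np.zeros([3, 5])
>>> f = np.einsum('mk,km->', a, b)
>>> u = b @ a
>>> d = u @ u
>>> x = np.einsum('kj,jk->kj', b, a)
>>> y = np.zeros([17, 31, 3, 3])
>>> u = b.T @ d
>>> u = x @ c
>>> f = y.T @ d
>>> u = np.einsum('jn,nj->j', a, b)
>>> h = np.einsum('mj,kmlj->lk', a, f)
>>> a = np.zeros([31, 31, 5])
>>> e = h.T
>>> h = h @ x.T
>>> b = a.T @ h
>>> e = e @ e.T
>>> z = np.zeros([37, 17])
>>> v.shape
(5, 5, 5, 3)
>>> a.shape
(31, 31, 5)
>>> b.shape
(5, 31, 17)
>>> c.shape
(3, 5)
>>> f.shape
(3, 3, 31, 17)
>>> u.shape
(3,)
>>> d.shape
(17, 17)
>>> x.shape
(17, 3)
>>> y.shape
(17, 31, 3, 3)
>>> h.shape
(31, 17)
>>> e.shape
(3, 3)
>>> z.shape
(37, 17)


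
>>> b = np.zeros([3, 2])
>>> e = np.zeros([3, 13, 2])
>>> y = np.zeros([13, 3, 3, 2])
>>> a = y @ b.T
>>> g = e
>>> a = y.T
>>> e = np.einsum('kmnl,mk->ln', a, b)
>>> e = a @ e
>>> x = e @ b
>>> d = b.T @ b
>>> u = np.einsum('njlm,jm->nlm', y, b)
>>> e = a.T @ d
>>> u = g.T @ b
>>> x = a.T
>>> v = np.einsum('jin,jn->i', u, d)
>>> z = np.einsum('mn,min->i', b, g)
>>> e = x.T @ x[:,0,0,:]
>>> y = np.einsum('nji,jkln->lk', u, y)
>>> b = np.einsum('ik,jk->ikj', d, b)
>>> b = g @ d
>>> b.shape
(3, 13, 2)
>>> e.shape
(2, 3, 3, 2)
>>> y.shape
(3, 3)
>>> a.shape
(2, 3, 3, 13)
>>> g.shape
(3, 13, 2)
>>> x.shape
(13, 3, 3, 2)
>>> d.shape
(2, 2)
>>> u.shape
(2, 13, 2)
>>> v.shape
(13,)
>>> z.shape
(13,)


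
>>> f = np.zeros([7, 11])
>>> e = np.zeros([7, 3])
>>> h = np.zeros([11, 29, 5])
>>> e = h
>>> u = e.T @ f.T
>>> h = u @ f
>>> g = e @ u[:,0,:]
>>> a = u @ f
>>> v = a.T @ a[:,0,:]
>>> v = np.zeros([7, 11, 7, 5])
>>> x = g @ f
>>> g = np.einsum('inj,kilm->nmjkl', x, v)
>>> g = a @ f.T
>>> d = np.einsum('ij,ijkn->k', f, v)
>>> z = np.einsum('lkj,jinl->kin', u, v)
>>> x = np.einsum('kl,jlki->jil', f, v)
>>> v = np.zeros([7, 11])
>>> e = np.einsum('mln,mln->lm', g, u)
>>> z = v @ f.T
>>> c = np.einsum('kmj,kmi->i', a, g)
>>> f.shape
(7, 11)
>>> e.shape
(29, 5)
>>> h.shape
(5, 29, 11)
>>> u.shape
(5, 29, 7)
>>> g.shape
(5, 29, 7)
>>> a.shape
(5, 29, 11)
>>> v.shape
(7, 11)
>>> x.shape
(7, 5, 11)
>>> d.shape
(7,)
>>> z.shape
(7, 7)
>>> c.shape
(7,)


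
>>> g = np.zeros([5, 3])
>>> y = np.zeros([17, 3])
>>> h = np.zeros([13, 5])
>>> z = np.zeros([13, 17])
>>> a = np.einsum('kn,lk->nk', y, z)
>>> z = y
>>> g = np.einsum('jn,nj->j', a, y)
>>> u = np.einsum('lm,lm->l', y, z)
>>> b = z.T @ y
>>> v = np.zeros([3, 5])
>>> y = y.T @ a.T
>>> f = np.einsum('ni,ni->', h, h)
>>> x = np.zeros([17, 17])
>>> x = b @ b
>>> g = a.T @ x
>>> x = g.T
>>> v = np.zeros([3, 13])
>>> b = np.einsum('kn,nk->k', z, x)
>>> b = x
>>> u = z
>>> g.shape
(17, 3)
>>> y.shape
(3, 3)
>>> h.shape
(13, 5)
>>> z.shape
(17, 3)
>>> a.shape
(3, 17)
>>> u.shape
(17, 3)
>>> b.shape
(3, 17)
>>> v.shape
(3, 13)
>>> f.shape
()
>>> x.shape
(3, 17)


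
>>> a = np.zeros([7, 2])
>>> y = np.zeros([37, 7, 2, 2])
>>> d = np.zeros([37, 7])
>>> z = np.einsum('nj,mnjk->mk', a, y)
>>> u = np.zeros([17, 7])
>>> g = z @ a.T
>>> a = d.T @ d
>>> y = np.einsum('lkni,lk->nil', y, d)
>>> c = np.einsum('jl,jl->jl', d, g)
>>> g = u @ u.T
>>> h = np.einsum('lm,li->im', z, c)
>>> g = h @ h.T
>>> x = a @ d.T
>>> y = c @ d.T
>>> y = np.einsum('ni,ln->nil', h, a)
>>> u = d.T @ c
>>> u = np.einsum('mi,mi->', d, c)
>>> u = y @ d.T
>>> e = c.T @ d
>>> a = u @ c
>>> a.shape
(7, 2, 7)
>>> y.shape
(7, 2, 7)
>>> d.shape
(37, 7)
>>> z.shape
(37, 2)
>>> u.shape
(7, 2, 37)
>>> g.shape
(7, 7)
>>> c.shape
(37, 7)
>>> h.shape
(7, 2)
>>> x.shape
(7, 37)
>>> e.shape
(7, 7)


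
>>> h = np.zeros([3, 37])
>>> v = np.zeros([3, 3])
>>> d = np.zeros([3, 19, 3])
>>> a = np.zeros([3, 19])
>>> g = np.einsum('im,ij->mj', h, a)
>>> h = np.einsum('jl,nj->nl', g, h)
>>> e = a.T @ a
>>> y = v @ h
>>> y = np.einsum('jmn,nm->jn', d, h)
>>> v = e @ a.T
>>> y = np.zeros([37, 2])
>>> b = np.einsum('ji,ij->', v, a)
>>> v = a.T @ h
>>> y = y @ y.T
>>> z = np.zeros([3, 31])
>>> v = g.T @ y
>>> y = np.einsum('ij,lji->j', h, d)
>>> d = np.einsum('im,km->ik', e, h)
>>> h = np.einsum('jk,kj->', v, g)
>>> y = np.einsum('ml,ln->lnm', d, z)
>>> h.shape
()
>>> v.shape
(19, 37)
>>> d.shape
(19, 3)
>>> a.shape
(3, 19)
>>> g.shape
(37, 19)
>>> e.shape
(19, 19)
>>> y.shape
(3, 31, 19)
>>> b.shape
()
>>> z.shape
(3, 31)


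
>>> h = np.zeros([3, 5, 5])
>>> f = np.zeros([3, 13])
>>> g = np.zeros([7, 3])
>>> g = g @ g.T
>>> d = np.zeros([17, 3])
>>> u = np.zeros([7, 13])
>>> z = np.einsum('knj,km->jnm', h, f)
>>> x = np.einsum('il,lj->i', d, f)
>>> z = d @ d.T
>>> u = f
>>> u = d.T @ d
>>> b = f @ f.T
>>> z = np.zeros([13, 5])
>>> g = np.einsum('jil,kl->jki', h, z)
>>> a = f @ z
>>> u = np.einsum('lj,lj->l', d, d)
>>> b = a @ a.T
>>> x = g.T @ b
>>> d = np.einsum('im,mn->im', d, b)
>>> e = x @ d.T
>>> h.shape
(3, 5, 5)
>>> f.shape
(3, 13)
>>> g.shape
(3, 13, 5)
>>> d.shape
(17, 3)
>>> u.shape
(17,)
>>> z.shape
(13, 5)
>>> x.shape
(5, 13, 3)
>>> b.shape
(3, 3)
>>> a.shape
(3, 5)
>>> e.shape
(5, 13, 17)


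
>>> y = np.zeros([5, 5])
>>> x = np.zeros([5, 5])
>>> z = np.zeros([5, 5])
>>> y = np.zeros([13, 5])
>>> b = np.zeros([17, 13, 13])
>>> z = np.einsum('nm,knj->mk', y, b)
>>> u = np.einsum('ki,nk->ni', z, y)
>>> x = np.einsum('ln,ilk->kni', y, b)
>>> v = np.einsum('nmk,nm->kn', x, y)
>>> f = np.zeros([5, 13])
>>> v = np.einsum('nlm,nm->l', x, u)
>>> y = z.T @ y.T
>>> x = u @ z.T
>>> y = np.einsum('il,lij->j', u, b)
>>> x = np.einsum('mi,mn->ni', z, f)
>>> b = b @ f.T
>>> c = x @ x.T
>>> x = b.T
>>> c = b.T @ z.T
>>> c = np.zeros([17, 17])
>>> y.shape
(13,)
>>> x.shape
(5, 13, 17)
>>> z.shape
(5, 17)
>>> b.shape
(17, 13, 5)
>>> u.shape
(13, 17)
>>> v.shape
(5,)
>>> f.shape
(5, 13)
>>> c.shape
(17, 17)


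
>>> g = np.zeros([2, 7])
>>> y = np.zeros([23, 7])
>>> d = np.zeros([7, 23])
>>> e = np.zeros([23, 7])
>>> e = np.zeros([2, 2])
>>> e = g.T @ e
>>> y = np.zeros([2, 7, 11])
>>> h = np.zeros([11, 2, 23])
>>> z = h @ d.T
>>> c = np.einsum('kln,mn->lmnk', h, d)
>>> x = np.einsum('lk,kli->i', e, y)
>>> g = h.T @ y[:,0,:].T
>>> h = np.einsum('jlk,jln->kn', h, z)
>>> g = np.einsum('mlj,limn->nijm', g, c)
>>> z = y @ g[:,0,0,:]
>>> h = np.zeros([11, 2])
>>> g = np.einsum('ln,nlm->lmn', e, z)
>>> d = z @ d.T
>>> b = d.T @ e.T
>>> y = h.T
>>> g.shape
(7, 23, 2)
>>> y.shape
(2, 11)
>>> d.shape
(2, 7, 7)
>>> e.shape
(7, 2)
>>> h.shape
(11, 2)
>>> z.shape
(2, 7, 23)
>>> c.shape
(2, 7, 23, 11)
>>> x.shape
(11,)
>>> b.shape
(7, 7, 7)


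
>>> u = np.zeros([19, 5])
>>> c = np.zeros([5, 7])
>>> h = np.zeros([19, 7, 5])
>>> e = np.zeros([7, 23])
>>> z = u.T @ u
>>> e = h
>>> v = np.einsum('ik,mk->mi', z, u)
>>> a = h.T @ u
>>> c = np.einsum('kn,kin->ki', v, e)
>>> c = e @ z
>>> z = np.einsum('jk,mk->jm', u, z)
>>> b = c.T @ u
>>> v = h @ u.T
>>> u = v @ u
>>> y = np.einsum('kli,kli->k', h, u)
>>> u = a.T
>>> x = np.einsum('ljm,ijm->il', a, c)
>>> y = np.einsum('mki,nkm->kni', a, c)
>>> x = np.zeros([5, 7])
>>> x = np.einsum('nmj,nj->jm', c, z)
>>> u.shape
(5, 7, 5)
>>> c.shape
(19, 7, 5)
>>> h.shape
(19, 7, 5)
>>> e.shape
(19, 7, 5)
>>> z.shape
(19, 5)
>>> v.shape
(19, 7, 19)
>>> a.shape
(5, 7, 5)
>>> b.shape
(5, 7, 5)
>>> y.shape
(7, 19, 5)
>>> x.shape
(5, 7)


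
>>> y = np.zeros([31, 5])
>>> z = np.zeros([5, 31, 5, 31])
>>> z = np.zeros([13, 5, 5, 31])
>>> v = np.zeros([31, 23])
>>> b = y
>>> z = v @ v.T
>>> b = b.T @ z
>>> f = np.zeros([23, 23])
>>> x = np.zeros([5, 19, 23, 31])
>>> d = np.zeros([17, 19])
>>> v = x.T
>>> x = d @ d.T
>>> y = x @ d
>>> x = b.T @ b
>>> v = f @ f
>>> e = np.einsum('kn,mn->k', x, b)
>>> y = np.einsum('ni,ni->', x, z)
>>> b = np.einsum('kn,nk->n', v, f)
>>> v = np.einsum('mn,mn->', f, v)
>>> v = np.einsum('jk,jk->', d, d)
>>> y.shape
()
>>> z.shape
(31, 31)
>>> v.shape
()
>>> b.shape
(23,)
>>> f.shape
(23, 23)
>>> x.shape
(31, 31)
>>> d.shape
(17, 19)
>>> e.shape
(31,)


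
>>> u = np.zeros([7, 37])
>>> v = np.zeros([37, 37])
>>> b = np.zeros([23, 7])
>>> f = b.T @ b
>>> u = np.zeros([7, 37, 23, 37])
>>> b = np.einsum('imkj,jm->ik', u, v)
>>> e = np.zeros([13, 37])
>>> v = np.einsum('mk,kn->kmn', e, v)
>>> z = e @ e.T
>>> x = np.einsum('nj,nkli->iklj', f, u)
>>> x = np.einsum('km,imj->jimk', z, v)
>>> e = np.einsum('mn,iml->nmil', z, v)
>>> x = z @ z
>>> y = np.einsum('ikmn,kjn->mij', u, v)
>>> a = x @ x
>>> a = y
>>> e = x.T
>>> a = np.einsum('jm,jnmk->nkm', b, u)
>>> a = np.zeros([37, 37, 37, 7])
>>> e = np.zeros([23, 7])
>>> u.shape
(7, 37, 23, 37)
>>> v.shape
(37, 13, 37)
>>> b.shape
(7, 23)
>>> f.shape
(7, 7)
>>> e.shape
(23, 7)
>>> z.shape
(13, 13)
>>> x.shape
(13, 13)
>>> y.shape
(23, 7, 13)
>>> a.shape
(37, 37, 37, 7)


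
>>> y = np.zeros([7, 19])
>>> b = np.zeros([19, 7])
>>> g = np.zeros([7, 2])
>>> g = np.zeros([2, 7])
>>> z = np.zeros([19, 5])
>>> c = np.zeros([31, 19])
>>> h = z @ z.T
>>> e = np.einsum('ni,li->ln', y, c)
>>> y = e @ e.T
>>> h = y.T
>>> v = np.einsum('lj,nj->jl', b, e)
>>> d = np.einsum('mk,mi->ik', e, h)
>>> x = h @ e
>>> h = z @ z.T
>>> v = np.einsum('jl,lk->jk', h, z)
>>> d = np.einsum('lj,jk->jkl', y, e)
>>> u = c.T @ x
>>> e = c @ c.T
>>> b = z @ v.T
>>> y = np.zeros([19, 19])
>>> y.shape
(19, 19)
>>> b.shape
(19, 19)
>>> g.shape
(2, 7)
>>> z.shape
(19, 5)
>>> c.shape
(31, 19)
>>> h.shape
(19, 19)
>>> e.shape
(31, 31)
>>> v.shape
(19, 5)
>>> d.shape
(31, 7, 31)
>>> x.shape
(31, 7)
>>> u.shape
(19, 7)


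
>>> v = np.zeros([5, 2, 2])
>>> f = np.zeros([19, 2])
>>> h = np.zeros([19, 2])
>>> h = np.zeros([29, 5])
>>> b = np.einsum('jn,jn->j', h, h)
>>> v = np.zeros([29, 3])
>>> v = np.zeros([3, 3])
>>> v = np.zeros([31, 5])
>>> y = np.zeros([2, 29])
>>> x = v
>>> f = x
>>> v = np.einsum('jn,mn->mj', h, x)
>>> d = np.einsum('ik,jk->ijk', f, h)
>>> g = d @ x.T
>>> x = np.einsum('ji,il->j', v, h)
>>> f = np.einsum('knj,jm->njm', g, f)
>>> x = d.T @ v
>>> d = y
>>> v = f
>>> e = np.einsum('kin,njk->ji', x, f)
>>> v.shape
(29, 31, 5)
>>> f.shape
(29, 31, 5)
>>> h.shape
(29, 5)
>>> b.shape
(29,)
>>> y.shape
(2, 29)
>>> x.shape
(5, 29, 29)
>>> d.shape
(2, 29)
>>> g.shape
(31, 29, 31)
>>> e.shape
(31, 29)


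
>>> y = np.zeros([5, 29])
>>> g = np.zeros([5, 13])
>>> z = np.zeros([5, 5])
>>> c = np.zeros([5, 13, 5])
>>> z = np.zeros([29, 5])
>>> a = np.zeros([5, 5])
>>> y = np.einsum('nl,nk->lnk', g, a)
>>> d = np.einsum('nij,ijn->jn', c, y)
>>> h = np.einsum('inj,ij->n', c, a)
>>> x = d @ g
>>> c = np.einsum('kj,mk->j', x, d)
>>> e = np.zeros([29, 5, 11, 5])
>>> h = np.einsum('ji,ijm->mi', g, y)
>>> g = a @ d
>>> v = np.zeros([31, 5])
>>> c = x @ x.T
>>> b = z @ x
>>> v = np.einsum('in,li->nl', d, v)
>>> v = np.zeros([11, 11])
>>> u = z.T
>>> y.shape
(13, 5, 5)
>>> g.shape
(5, 5)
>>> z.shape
(29, 5)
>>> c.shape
(5, 5)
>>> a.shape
(5, 5)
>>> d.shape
(5, 5)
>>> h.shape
(5, 13)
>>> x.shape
(5, 13)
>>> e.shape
(29, 5, 11, 5)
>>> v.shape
(11, 11)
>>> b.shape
(29, 13)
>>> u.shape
(5, 29)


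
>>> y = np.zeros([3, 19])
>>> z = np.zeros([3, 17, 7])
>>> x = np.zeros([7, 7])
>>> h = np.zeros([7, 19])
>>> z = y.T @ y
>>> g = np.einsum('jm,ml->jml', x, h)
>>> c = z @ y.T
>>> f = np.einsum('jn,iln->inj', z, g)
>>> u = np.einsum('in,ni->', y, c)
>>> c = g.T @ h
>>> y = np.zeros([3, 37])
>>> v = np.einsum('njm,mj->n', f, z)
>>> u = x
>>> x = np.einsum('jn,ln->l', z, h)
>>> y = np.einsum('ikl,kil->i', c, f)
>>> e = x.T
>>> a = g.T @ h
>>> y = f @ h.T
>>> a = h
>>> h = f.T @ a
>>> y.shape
(7, 19, 7)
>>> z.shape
(19, 19)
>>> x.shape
(7,)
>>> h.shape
(19, 19, 19)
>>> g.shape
(7, 7, 19)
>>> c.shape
(19, 7, 19)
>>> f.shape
(7, 19, 19)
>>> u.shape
(7, 7)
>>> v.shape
(7,)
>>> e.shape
(7,)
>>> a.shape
(7, 19)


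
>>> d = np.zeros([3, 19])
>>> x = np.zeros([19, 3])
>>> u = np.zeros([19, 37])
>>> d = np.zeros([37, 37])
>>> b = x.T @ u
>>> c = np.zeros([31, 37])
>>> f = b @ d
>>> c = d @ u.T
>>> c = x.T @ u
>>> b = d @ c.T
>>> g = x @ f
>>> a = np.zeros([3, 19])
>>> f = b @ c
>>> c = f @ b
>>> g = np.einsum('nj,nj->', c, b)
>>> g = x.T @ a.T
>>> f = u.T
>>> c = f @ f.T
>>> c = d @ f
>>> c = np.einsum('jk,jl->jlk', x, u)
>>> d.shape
(37, 37)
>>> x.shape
(19, 3)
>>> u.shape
(19, 37)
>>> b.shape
(37, 3)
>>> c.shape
(19, 37, 3)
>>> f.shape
(37, 19)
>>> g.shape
(3, 3)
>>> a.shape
(3, 19)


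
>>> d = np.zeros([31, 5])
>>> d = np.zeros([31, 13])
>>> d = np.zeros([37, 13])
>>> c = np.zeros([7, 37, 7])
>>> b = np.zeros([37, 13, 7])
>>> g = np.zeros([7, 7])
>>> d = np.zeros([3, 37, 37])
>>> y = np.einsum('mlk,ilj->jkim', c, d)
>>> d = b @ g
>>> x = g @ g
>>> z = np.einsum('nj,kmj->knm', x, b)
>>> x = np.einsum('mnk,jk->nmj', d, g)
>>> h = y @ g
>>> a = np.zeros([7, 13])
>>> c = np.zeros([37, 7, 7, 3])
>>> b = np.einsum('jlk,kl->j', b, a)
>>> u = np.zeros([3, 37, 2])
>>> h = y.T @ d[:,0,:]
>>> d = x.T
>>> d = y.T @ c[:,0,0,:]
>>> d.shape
(7, 3, 7, 3)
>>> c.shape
(37, 7, 7, 3)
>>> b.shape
(37,)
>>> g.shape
(7, 7)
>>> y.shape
(37, 7, 3, 7)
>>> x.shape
(13, 37, 7)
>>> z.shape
(37, 7, 13)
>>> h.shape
(7, 3, 7, 7)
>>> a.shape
(7, 13)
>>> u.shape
(3, 37, 2)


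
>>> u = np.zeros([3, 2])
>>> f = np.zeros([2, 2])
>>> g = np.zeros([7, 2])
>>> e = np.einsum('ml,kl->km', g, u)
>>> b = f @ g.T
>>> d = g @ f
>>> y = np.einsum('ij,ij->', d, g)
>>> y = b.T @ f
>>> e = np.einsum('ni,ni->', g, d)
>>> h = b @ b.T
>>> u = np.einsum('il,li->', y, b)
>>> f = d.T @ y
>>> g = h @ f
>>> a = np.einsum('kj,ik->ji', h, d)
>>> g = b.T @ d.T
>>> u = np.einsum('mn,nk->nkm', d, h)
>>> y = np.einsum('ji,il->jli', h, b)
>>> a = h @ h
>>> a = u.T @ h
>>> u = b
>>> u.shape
(2, 7)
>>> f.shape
(2, 2)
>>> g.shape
(7, 7)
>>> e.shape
()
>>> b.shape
(2, 7)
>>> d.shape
(7, 2)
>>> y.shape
(2, 7, 2)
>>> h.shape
(2, 2)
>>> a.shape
(7, 2, 2)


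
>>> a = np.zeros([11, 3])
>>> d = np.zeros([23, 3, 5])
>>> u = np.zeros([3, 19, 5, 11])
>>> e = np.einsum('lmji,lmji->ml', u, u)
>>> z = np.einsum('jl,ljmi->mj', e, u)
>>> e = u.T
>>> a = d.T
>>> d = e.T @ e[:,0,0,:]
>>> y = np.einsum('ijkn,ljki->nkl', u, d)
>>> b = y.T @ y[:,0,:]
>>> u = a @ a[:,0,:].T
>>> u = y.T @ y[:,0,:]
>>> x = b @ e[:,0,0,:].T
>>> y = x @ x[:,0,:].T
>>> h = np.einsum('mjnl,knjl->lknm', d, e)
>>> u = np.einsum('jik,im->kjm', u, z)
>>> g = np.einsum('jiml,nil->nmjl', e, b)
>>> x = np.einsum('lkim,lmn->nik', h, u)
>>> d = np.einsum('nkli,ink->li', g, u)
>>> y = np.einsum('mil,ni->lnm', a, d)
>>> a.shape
(5, 3, 23)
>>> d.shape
(11, 3)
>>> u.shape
(3, 3, 19)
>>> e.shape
(11, 5, 19, 3)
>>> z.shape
(5, 19)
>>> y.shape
(23, 11, 5)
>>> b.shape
(3, 5, 3)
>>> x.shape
(19, 5, 11)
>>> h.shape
(3, 11, 5, 3)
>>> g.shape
(3, 19, 11, 3)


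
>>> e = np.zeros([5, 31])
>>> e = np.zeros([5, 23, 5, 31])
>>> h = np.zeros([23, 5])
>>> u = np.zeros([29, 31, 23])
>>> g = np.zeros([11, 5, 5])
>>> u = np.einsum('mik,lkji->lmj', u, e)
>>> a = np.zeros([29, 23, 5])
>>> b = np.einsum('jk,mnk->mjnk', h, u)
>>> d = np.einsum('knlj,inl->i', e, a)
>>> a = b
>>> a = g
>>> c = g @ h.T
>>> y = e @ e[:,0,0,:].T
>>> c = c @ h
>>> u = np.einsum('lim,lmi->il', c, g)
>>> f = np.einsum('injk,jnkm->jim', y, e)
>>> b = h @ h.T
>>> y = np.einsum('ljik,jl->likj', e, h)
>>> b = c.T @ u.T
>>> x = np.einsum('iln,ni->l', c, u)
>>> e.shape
(5, 23, 5, 31)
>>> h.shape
(23, 5)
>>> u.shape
(5, 11)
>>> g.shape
(11, 5, 5)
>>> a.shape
(11, 5, 5)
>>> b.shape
(5, 5, 5)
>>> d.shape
(29,)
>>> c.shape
(11, 5, 5)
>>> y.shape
(5, 5, 31, 23)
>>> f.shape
(5, 5, 31)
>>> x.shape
(5,)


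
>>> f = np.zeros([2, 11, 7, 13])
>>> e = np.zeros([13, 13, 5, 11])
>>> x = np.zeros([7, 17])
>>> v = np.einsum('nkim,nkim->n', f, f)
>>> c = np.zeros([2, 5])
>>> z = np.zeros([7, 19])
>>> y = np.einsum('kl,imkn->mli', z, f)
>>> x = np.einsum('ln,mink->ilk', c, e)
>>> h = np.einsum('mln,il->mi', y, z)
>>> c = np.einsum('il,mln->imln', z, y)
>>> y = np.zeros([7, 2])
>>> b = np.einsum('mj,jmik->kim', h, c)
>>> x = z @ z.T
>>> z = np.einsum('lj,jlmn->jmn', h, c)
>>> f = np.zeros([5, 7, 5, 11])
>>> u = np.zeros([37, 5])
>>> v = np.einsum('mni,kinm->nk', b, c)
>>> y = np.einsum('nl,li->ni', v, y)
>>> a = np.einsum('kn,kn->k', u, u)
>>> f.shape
(5, 7, 5, 11)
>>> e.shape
(13, 13, 5, 11)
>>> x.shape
(7, 7)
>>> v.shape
(19, 7)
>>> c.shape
(7, 11, 19, 2)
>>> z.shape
(7, 19, 2)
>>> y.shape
(19, 2)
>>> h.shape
(11, 7)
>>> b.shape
(2, 19, 11)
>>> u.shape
(37, 5)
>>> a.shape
(37,)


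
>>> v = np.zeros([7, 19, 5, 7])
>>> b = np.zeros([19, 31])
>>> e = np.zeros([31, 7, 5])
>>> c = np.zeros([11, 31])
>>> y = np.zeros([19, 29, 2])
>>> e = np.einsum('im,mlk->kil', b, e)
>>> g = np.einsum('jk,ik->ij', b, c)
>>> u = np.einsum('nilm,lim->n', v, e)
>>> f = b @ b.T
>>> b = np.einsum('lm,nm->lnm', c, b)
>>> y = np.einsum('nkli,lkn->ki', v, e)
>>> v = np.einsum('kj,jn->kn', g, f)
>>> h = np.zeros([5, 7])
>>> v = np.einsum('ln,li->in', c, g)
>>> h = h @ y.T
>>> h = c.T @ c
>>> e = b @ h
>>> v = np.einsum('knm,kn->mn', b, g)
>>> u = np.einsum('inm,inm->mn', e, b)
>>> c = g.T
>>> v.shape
(31, 19)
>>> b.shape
(11, 19, 31)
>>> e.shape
(11, 19, 31)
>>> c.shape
(19, 11)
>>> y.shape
(19, 7)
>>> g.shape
(11, 19)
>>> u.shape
(31, 19)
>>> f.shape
(19, 19)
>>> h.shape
(31, 31)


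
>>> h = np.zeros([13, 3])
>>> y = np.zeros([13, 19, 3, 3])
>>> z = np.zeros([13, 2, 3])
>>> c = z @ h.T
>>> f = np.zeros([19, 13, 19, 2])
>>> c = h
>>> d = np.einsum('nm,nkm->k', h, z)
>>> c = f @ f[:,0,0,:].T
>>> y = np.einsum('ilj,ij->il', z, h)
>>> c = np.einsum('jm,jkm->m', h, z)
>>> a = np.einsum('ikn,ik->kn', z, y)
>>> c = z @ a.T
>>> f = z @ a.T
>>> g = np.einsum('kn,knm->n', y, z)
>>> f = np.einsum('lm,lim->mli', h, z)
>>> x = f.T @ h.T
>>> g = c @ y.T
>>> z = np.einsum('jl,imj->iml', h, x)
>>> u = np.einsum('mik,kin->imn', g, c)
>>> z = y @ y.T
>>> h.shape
(13, 3)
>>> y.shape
(13, 2)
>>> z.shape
(13, 13)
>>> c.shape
(13, 2, 2)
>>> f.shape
(3, 13, 2)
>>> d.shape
(2,)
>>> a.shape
(2, 3)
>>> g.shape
(13, 2, 13)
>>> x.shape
(2, 13, 13)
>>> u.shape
(2, 13, 2)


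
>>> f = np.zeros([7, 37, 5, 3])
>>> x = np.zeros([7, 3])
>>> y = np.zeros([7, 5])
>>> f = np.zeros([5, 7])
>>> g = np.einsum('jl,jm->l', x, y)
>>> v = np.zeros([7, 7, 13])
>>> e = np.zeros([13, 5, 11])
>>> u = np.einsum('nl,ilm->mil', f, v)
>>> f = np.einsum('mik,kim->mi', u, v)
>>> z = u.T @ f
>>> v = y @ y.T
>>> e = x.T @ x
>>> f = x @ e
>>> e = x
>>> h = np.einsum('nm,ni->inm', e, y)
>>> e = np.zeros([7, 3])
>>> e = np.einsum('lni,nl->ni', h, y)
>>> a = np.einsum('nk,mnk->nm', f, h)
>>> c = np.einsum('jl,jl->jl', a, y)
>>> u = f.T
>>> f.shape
(7, 3)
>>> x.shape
(7, 3)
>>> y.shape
(7, 5)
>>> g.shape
(3,)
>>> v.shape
(7, 7)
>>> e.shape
(7, 3)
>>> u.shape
(3, 7)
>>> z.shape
(7, 7, 7)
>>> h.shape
(5, 7, 3)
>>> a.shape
(7, 5)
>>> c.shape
(7, 5)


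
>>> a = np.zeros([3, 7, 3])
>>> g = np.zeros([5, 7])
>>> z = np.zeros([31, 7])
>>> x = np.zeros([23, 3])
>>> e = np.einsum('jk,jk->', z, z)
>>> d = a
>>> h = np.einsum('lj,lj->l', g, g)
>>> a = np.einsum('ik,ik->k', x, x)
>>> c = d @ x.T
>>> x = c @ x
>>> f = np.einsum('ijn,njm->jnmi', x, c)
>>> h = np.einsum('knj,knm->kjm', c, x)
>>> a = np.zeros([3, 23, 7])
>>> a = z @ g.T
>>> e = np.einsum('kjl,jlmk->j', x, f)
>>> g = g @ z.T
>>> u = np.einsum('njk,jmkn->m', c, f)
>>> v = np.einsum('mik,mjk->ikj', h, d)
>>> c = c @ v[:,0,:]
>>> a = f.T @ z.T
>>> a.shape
(3, 23, 3, 31)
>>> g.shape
(5, 31)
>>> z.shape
(31, 7)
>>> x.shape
(3, 7, 3)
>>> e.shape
(7,)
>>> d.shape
(3, 7, 3)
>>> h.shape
(3, 23, 3)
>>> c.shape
(3, 7, 7)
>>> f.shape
(7, 3, 23, 3)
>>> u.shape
(3,)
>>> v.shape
(23, 3, 7)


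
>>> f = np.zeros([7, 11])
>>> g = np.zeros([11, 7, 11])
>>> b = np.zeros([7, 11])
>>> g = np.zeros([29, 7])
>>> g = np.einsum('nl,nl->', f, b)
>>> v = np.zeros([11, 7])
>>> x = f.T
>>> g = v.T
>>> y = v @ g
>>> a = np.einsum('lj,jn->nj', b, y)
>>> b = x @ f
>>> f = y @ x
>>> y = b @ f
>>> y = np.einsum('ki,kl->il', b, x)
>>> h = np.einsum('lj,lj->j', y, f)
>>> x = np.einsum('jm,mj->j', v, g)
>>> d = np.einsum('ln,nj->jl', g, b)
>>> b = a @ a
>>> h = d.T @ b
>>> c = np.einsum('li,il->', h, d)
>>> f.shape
(11, 7)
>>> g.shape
(7, 11)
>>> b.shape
(11, 11)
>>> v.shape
(11, 7)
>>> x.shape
(11,)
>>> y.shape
(11, 7)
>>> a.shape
(11, 11)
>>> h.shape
(7, 11)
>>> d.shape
(11, 7)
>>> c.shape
()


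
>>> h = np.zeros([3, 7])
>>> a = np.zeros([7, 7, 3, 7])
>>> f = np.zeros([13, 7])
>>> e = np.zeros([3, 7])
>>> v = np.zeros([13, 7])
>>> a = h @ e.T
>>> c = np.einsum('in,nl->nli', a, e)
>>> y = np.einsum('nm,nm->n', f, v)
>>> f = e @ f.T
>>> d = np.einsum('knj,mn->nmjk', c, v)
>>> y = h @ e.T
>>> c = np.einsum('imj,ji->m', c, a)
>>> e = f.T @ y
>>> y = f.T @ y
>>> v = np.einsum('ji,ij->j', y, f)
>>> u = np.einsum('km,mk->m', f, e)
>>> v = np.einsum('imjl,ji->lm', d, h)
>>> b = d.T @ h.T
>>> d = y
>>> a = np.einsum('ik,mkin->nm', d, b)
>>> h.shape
(3, 7)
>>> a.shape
(3, 3)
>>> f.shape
(3, 13)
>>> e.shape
(13, 3)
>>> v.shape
(3, 13)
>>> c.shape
(7,)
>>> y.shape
(13, 3)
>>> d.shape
(13, 3)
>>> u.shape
(13,)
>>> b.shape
(3, 3, 13, 3)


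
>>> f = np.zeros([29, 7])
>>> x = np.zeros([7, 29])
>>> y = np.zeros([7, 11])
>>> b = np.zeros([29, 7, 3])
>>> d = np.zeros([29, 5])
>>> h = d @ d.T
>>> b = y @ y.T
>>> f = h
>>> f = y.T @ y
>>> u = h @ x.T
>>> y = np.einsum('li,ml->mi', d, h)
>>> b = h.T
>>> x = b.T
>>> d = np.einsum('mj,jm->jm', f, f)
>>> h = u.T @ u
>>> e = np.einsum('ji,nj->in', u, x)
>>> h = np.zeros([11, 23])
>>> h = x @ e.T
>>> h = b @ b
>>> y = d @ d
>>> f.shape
(11, 11)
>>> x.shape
(29, 29)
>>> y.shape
(11, 11)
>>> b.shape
(29, 29)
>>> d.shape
(11, 11)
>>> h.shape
(29, 29)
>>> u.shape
(29, 7)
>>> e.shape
(7, 29)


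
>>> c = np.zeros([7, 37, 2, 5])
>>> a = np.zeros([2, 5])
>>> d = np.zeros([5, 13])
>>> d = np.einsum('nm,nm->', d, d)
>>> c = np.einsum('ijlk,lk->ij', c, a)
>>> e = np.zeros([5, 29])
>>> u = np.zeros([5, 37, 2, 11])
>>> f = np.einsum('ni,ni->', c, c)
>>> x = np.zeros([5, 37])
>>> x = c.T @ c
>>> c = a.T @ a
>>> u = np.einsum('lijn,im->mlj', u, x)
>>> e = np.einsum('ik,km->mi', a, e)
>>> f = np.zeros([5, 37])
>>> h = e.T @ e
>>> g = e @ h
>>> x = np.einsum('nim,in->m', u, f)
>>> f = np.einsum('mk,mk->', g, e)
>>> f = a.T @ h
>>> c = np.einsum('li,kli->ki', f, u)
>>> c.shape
(37, 2)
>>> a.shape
(2, 5)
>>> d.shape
()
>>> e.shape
(29, 2)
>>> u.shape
(37, 5, 2)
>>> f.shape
(5, 2)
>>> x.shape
(2,)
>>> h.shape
(2, 2)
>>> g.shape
(29, 2)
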